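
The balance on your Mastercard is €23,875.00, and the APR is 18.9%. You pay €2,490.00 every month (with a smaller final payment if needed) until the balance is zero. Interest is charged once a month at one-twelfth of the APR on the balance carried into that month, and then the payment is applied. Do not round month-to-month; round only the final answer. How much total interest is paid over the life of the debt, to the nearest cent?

€2,215.81

Monthly rate r = 18.9%/12 = 1.575% = 0.01575.
Payoff takes n = ⌈−ln(1 − rB₀/P)/ln(1+r)⌉ = ⌈10.476⌉ = 11 payments; the last is €1,190.81.
Total paid = 10·€2,490.00 + €1,190.81 = €26,090.81.
Total interest = total paid − principal = €26,090.81 − €23,875.00 = €2,215.81.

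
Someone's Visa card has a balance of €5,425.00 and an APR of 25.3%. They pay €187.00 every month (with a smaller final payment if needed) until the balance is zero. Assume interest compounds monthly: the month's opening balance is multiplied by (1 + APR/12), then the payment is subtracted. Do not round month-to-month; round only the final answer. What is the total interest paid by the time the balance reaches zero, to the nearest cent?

Monthly rate r = 25.3%/12 = 2.10833% = 0.0210833.
Payoff takes n = ⌈−ln(1 − rB₀/P)/ln(1+r)⌉ = ⌈45.333⌉ = 46 payments; the last is €62.64.
Total paid = 45·€187.00 + €62.64 = €8,477.64.
Total interest = total paid − principal = €8,477.64 − €5,425.00 = €3,052.64.

€3,052.64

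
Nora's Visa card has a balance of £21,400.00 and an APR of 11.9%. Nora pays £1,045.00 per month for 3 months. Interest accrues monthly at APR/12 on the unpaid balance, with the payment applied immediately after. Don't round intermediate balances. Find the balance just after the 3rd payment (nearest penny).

Monthly rate r = 11.9%/12 = 0.991667% = 0.00991667.
Each month: B ← B·(1+r) − £1,045.00.
Month 1: interest £212.22; balance after payment £20,567.22.
Month 2: interest £203.96; balance after payment £19,726.17.
Month 3: interest £195.62; balance after payment £18,876.79.

£18,876.79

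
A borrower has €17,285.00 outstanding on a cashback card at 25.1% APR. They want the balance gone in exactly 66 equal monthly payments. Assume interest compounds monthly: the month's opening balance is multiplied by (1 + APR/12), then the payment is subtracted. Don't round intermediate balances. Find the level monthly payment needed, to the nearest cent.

Monthly rate r = 25.1%/12 = 2.09167% = 0.0209167.
Level-payment amortization: P = B₀·r / (1 − (1+r)^(−n)) = 17285.00·0.0209167 / (1 − 1.02092^(−66)).
Denominator 1 − (1+r)^(−66) = 0.744941026.
P = 361.545 / 0.744941026 ≈ 485.33.

€485.33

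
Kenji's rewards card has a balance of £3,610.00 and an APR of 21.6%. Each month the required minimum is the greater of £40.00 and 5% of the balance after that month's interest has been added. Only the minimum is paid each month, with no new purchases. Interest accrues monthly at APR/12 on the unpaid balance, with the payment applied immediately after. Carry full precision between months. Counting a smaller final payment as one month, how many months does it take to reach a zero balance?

71 months

Monthly rate r = 21.6%/12 = 1.8% = 0.018.
While 5% of the post-interest balance exceeds £40.00, each month B ← (B·(1+r))·(1 − 0.05), i.e. B shrinks by the factor (1+r)·0.95 = 0.9671.
This holds for months 1–46. Entering month 47 the balance is £774.80; 5% of the post-interest balance is now below £40.00, so the flat £40.00 minimum applies from here.
From month 47 a fixed £40.00 at rate r clears £774.80 in 25 more payments. Total: 46 + 25 = 71 months.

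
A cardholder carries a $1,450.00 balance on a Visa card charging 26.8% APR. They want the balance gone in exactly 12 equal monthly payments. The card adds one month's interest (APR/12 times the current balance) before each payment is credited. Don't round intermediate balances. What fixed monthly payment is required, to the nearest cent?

$139.08

Monthly rate r = 26.8%/12 = 2.23333% = 0.0223333.
Level-payment amortization: P = B₀·r / (1 − (1+r)^(−n)) = 1450.00·0.0223333 / (1 − 1.02233^(−12)).
Denominator 1 − (1+r)^(−12) = 0.232833297.
P = 32.3833 / 0.232833297 ≈ 139.08.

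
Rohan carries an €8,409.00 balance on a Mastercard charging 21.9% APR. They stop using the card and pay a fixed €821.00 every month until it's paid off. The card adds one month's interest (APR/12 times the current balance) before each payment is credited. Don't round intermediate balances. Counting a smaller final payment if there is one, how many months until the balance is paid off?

12 months

Monthly rate r = 21.9%/12 = 1.825% = 0.01825.
Recurrence: B ← B·(1+r) − €821.00.
Month 1: interest €153.46; balance after payment €7,741.46.
Month 2: interest €141.28; balance after payment €7,061.75.
Closed form: n = −ln(1 − rB₀/P)/ln(1+r) = −ln(0.81308)/ln(1.01825) ≈ 11.442, so the balance reaches zero during payment 12.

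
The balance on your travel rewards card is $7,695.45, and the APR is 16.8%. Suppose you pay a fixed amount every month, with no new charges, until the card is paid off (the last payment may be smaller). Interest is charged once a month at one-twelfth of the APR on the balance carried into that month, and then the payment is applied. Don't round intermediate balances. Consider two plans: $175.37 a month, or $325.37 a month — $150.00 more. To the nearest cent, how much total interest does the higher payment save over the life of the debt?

Monthly rate r = 16.8%/12 = 1.4% = 0.014.
At $175.37/mo: n = ⌈−ln(1 − rB₀/P)/ln(1+r)⌉ = 69 payments (last $93.57); total interest = total paid − $7,695.45 = $4,323.28.
At $325.37/mo: 29 payments (last $301.31); total interest $1,716.22.
Interest saved = $4,323.28 − $1,716.22 = $2,607.06.

$2,607.06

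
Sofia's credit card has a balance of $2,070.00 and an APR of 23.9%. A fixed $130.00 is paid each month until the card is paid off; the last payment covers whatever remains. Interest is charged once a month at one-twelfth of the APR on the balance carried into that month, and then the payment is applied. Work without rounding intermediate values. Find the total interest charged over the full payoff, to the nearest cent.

Monthly rate r = 23.9%/12 = 1.99167% = 0.0199167.
Payoff takes n = ⌈−ln(1 − rB₀/P)/ln(1+r)⌉ = ⌈19.343⌉ = 20 payments; the last is $44.85.
Total paid = 19·$130.00 + $44.85 = $2,514.85.
Total interest = total paid − principal = $2,514.85 − $2,070.00 = $444.85.

$444.85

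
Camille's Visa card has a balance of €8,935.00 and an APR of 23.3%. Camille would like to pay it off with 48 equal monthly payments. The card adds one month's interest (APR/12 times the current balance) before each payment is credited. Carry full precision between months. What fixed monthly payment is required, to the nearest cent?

Monthly rate r = 23.3%/12 = 1.94167% = 0.0194167.
Level-payment amortization: P = B₀·r / (1 − (1+r)^(−n)) = 8935.00·0.0194167 / (1 − 1.01942^(−48)).
Denominator 1 − (1+r)^(−48) = 0.602701455.
P = 173.488 / 0.602701455 ≈ 287.85.

€287.85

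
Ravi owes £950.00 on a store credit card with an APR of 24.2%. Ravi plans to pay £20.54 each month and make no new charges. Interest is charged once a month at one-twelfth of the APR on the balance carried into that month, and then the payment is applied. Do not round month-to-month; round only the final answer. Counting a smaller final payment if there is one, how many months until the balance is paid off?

Monthly rate r = 24.2%/12 = 2.01667% = 0.0201667.
Recurrence: B ← B·(1+r) − £20.54.
Month 1: interest £19.16; balance after payment £948.62.
Month 2: interest £19.13; balance after payment £947.21.
Closed form: n = −ln(1 − rB₀/P)/ln(1+r) = −ln(0.067267)/ln(1.02017) ≈ 135.184, so the balance reaches zero during payment 136.

136 months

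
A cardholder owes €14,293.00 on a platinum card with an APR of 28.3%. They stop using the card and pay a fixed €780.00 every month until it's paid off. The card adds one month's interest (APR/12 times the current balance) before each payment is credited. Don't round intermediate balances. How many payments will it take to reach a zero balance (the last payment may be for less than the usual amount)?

Monthly rate r = 28.3%/12 = 2.35833% = 0.0235833.
Recurrence: B ← B·(1+r) − €780.00.
Month 1: interest €337.08; balance after payment €13,850.08.
Month 2: interest €326.63; balance after payment €13,396.71.
Closed form: n = −ln(1 − rB₀/P)/ln(1+r) = −ln(0.56785)/ln(1.02358) ≈ 24.277, so the balance reaches zero during payment 25.

25 payments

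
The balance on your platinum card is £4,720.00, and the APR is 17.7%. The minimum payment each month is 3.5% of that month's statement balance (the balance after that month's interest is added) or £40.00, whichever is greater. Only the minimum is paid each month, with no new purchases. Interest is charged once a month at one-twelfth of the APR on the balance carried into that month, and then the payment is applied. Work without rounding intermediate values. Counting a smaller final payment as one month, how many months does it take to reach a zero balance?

Monthly rate r = 17.7%/12 = 1.475% = 0.01475.
While 3.5% of the post-interest balance exceeds £40.00, each month B ← (B·(1+r))·(1 − 0.035), i.e. B shrinks by the factor (1+r)·0.965 = 0.97923.
This holds for months 1–69. Entering month 70 the balance is £1,109.43; 3.5% of the post-interest balance is now below £40.00, so the flat £40.00 minimum applies from here.
From month 70 a fixed £40.00 at rate r clears £1,109.43 in 36 more payments. Total: 69 + 36 = 105 months.

105 months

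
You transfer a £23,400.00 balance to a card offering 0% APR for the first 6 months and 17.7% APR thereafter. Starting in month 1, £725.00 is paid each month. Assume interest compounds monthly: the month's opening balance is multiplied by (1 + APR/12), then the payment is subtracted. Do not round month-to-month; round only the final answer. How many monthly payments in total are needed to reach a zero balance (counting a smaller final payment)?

40 months

Promo months 1–6 at r₀ = 0%/12 = 0; months 7+ at r₁ = 17.7%/12 = 0.01475.
After month 6 (no interest yet): B = £23,400.00 − 6·£725.00 = £19,050.00.
Then at r₁ with £725.00/mo: n₂ = −ln(1 − r₁·B/P)/ln(1+r₁) ≈ 33.49 → 34 more payments.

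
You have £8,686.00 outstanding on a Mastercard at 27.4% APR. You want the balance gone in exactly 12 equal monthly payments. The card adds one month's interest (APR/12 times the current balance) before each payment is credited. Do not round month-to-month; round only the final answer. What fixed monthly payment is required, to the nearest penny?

£835.70

Monthly rate r = 27.4%/12 = 2.28333% = 0.0228333.
Level-payment amortization: P = B₀·r / (1 − (1+r)^(−n)) = 8686.00·0.0228333 / (1 − 1.02283^(−12)).
Denominator 1 − (1+r)^(−12) = 0.237321462.
P = 198.33 / 0.237321462 ≈ 835.70.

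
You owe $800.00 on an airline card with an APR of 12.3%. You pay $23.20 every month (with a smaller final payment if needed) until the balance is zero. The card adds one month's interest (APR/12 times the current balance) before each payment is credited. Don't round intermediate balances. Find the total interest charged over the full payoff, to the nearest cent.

$192.15

Monthly rate r = 12.3%/12 = 1.025% = 0.01025.
Payoff takes n = ⌈−ln(1 − rB₀/P)/ln(1+r)⌉ = ⌈42.764⌉ = 43 payments; the last is $17.75.
Total paid = 42·$23.20 + $17.75 = $992.15.
Total interest = total paid − principal = $992.15 − $800.00 = $192.15.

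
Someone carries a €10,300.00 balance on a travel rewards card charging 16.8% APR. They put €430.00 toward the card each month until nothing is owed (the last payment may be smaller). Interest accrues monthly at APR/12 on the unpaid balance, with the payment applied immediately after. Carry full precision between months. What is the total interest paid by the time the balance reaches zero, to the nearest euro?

€2,335

Monthly rate r = 16.8%/12 = 1.4% = 0.014.
Payoff takes n = ⌈−ln(1 − rB₀/P)/ln(1+r)⌉ = ⌈29.382⌉ = 30 payments; the last is €164.90.
Total paid = 29·€430.00 + €164.90 = €12,634.90.
Total interest = total paid − principal = €12,634.90 − €10,300.00 = €2,334.90.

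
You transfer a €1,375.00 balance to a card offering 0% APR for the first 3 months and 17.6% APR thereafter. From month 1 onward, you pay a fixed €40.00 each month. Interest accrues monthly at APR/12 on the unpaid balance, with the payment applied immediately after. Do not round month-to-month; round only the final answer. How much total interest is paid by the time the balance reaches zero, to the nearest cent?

€438.72

Promo months 1–3 at r₀ = 0%/12 = 0; months 4+ at r₁ = 17.6%/12 = 0.0146667.
After month 3 (no interest yet): B = €1,375.00 − 3·€40.00 = €1,255.00.
Then at r₁ with €40.00/mo: n₂ = −ln(1 − r₁·B/P)/ln(1+r₁) ≈ 42.34 → 43 more payments.
Total paid = 45·€40.00 + €13.72 = €1,813.72; interest = €1,813.72 − €1,375.00 = €438.72.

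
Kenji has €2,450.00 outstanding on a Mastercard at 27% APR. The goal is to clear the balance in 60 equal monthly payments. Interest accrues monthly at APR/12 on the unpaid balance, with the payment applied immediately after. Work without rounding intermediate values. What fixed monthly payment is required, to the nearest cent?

€74.81

Monthly rate r = 27%/12 = 2.25% = 0.0225.
Level-payment amortization: P = B₀·r / (1 − (1+r)^(−n)) = 2450.00·0.0225 / (1 − 1.0225^(−60)).
Denominator 1 − (1+r)^(−60) = 0.736851439.
P = 55.125 / 0.736851439 ≈ 74.81.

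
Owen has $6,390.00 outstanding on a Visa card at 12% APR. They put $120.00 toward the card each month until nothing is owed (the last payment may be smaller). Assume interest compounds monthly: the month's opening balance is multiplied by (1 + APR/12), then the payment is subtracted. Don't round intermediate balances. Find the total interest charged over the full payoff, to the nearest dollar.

$2,780

Monthly rate r = 12%/12 = 1% = 0.01.
Payoff takes n = ⌈−ln(1 − rB₀/P)/ln(1+r)⌉ = ⌈76.415⌉ = 77 payments; the last is $49.96.
Total paid = 76·$120.00 + $49.96 = $9,169.96.
Total interest = total paid − principal = $9,169.96 − $6,390.00 = $2,779.96.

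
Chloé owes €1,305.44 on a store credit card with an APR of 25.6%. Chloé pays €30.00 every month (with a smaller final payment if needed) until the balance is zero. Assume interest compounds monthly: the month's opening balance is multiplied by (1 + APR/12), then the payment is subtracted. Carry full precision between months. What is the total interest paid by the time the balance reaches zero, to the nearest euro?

Monthly rate r = 25.6%/12 = 2.13333% = 0.0213333.
Payoff takes n = ⌈−ln(1 − rB₀/P)/ln(1+r)⌉ = ⌈124.850⌉ = 125 payments; the last is €25.53.
Total paid = 124·€30.00 + €25.53 = €3,745.53.
Total interest = total paid − principal = €3,745.53 − €1,305.44 = €2,440.09.

€2,440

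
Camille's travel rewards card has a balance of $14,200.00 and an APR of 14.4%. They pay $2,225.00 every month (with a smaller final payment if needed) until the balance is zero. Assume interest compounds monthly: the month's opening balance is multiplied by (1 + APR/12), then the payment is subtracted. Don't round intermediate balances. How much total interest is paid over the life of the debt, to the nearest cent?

$664.56

Monthly rate r = 14.4%/12 = 1.2% = 0.012.
Payoff takes n = ⌈−ln(1 − rB₀/P)/ln(1+r)⌉ = ⌈6.679⌉ = 7 payments; the last is $1,514.56.
Total paid = 6·$2,225.00 + $1,514.56 = $14,864.56.
Total interest = total paid − principal = $14,864.56 − $14,200.00 = $664.56.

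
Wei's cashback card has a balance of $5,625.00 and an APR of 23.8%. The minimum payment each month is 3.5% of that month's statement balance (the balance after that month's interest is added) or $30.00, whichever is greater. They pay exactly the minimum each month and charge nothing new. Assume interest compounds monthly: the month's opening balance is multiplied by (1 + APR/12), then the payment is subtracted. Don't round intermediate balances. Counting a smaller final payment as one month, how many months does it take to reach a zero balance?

161 months

Monthly rate r = 23.8%/12 = 1.98333% = 0.0198333.
While 3.5% of the post-interest balance exceeds $30.00, each month B ← (B·(1+r))·(1 − 0.035), i.e. B shrinks by the factor (1+r)·0.965 = 0.98414.
This holds for months 1–119. Entering month 120 the balance is $839.17; 3.5% of the post-interest balance is now below $30.00, so the flat $30.00 minimum applies from here.
From month 120 a fixed $30.00 at rate r clears $839.17 in 42 more payments. Total: 119 + 42 = 161 months.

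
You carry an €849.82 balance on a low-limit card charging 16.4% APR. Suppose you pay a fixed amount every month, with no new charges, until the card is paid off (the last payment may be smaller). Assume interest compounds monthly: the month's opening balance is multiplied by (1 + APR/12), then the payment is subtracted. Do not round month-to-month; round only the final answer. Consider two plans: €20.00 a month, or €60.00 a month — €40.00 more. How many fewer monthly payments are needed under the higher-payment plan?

49 fewer payments

Monthly rate r = 16.4%/12 = 1.36667% = 0.0136667.
At €20.00/mo: n = ⌈−ln(1 − rB₀/P)/ln(1+r)⌉ = 65 payments (last €0.67); total interest = total paid − €849.82 = €430.85.
At €60.00/mo: 16 payments (last €51.00); total interest €101.18.
Payments saved = 65 − 16 = 49.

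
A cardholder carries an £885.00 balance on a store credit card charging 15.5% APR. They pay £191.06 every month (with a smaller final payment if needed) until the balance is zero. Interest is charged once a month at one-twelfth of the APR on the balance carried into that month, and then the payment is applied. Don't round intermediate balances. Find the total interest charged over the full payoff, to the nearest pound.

£34

Monthly rate r = 15.5%/12 = 1.29167% = 0.0129167.
Payoff takes n = ⌈−ln(1 − rB₀/P)/ln(1+r)⌉ = ⌈4.807⌉ = 5 payments; the last is £154.41.
Total paid = 4·£191.06 + £154.41 = £918.65.
Total interest = total paid − principal = £918.65 − £885.00 = £33.65.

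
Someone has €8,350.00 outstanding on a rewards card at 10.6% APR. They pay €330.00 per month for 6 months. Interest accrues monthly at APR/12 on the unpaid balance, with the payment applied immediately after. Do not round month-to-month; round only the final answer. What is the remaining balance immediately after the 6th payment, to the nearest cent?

Monthly rate r = 10.6%/12 = 0.883333% = 0.00883333.
Each month: B ← B·(1+r) − €330.00.
Month 1: interest €73.76; balance after payment €8,093.76.
Month 2: interest €71.49; balance after payment €7,835.25.
Month 3: interest €69.21; balance after payment €7,574.46.
Month 4: interest €66.91; balance after payment €7,311.37.
Month 5: interest €64.58; balance after payment €7,045.96.
Month 6: interest €62.24; balance after payment €6,778.20.

€6,778.20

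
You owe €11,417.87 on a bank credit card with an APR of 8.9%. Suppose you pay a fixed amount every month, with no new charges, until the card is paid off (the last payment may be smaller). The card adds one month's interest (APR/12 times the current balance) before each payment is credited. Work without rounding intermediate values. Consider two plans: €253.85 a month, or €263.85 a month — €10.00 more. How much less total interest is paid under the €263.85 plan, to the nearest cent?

Monthly rate r = 8.9%/12 = 0.741667% = 0.00741667.
At €253.85/mo: n = ⌈−ln(1 − rB₀/P)/ln(1+r)⌉ = 55 payments (last €234.78); total interest = total paid − €11,417.87 = €2,524.81.
At €263.85/mo: 53 payments (last €100.79); total interest €2,403.12.
Interest saved = €2,524.81 − €2,403.12 = €121.69.

€121.69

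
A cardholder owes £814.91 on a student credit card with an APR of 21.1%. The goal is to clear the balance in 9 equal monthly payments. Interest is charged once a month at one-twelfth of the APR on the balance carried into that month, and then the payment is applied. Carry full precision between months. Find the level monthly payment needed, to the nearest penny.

Monthly rate r = 21.1%/12 = 1.75833% = 0.0175833.
Level-payment amortization: P = B₀·r / (1 − (1+r)^(−n)) = 814.91·0.0175833 / (1 − 1.01758^(−9)).
Denominator 1 − (1+r)^(−9) = 0.145188939.
P = 14.3288 / 0.145188939 ≈ 98.69.

£98.69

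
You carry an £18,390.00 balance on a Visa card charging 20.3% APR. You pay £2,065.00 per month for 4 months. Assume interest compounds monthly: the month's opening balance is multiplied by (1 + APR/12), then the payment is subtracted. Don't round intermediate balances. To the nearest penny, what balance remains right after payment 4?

Monthly rate r = 20.3%/12 = 1.69167% = 0.0169167.
Each month: B ← B·(1+r) − £2,065.00.
Month 1: interest £311.10; balance after payment £16,636.10.
Month 2: interest £281.43; balance after payment £14,852.52.
Month 3: interest £251.26; balance after payment £13,038.78.
Month 4: interest £220.57; balance after payment £11,194.35.

£11,194.35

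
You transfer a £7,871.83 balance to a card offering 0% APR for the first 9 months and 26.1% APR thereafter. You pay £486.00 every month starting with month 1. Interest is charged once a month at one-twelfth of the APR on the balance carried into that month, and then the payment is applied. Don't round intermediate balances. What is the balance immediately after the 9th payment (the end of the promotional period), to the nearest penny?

Promo months 1–9 at r₀ = 0%/12 = 0; months 10+ at r₁ = 26.1%/12 = 0.02175.
After month 9 (no interest yet): B = £7,871.83 − 9·£486.00 = £3,497.83.

£3,497.83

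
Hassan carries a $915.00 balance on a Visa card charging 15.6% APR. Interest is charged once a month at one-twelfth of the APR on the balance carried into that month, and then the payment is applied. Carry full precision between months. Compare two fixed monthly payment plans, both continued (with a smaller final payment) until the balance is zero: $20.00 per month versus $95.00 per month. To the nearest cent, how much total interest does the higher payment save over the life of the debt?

$414.59

Monthly rate r = 15.6%/12 = 1.3% = 0.013.
At $20.00/mo: n = ⌈−ln(1 − rB₀/P)/ln(1+r)⌉ = 70 payments (last $18.64); total interest = total paid − $915.00 = $483.64.
At $95.00/mo: 11 payments (last $34.05); total interest $69.05.
Interest saved = $483.64 − $69.05 = $414.59.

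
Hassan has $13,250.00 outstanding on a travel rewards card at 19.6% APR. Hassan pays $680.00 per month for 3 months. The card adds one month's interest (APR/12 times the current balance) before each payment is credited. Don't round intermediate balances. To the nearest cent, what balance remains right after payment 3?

Monthly rate r = 19.6%/12 = 1.63333% = 0.0163333.
Each month: B ← B·(1+r) − $680.00.
Month 1: interest $216.42; balance after payment $12,786.42.
Month 2: interest $208.84; balance after payment $12,315.26.
Month 3: interest $201.15; balance after payment $11,836.41.

$11,836.41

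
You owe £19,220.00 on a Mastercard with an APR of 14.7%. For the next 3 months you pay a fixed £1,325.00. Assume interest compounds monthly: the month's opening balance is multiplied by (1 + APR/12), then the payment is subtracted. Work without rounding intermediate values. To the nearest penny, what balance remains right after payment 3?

£15,911.13

Monthly rate r = 14.7%/12 = 1.225% = 0.01225.
Each month: B ← B·(1+r) − £1,325.00.
Month 1: interest £235.44; balance after payment £18,130.44.
Month 2: interest £222.10; balance after payment £17,027.54.
Month 3: interest £208.59; balance after payment £15,911.13.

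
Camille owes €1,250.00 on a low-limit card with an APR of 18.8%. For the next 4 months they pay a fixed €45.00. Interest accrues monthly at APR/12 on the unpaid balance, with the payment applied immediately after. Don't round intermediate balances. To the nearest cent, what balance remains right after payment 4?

€1,145.92

Monthly rate r = 18.8%/12 = 1.56667% = 0.0156667.
Each month: B ← B·(1+r) − €45.00.
Month 1: interest €19.58; balance after payment €1,224.58.
Month 2: interest €19.19; balance after payment €1,198.77.
Month 3: interest €18.78; balance after payment €1,172.55.
Month 4: interest €18.37; balance after payment €1,145.92.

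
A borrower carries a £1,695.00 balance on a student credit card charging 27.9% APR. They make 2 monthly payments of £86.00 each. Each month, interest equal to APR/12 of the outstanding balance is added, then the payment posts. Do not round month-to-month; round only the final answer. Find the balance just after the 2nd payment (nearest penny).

Monthly rate r = 27.9%/12 = 2.325% = 0.02325.
Each month: B ← B·(1+r) − £86.00.
Month 1: interest £39.41; balance after payment £1,648.41.
Month 2: interest £38.33; balance after payment £1,600.73.

£1,600.73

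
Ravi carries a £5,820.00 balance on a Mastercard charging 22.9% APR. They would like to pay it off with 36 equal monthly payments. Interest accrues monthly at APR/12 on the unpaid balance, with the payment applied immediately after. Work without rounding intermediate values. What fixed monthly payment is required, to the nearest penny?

Monthly rate r = 22.9%/12 = 1.90833% = 0.0190833.
Level-payment amortization: P = B₀·r / (1 − (1+r)^(−n)) = 5820.00·0.0190833 / (1 − 1.01908^(−36)).
Denominator 1 − (1+r)^(−36) = 0.493649973.
P = 111.065 / 0.493649973 ≈ 224.99.

£224.99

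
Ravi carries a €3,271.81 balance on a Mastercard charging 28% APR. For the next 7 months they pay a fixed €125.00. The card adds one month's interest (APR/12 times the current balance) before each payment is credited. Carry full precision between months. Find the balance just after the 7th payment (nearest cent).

€2,906.41

Monthly rate r = 28%/12 = 2.33333% = 0.0233333.
Each month: B ← B·(1+r) − €125.00.
Month 1: interest €76.34; balance after payment €3,223.15.
Month 2: interest €75.21; balance after payment €3,173.36.
Month 3: interest €74.05; balance after payment €3,122.40.
Month 4: interest €72.86; balance after payment €3,070.26.
Month 5: interest €71.64; balance after payment €3,016.90.
Month 6: interest €70.39; balance after payment €2,962.29.
Month 7: interest €69.12; balance after payment €2,906.41.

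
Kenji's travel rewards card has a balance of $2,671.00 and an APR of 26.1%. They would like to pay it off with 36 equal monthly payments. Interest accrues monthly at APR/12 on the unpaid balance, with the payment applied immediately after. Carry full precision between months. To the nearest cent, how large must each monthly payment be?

$107.76

Monthly rate r = 26.1%/12 = 2.175% = 0.02175.
Level-payment amortization: P = B₀·r / (1 − (1+r)^(−n)) = 2671.00·0.02175 / (1 − 1.02175^(−36)).
Denominator 1 − (1+r)^(−36) = 0.539114834.
P = 58.0943 / 0.539114834 ≈ 107.76.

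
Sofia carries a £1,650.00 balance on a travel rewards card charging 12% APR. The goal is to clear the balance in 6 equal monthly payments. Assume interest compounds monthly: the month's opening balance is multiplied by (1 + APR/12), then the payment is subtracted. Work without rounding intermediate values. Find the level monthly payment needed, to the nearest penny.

Monthly rate r = 12%/12 = 1% = 0.01.
Level-payment amortization: P = B₀·r / (1 − (1+r)^(−n)) = 1650.00·0.01 / (1 − 1.01^(−6)).
Denominator 1 − (1+r)^(−6) = 0.0579547647.
P = 16.5 / 0.0579547647 ≈ 284.70.

£284.70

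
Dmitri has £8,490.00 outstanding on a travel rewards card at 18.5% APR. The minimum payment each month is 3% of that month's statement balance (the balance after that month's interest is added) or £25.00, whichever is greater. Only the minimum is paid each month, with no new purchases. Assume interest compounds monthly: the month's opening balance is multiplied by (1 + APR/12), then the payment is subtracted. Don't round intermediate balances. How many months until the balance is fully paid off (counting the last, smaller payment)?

Monthly rate r = 18.5%/12 = 1.54167% = 0.0154167.
While 3% of the post-interest balance exceeds £25.00, each month B ← (B·(1+r))·(1 − 0.03), i.e. B shrinks by the factor (1+r)·0.97 = 0.98495.
This holds for months 1–155. Entering month 156 the balance is £809.82; 3% of the post-interest balance is now below £25.00, so the flat £25.00 minimum applies from here.
From month 156 a fixed £25.00 at rate r clears £809.82 in 46 more payments. Total: 155 + 46 = 201 months.

201 months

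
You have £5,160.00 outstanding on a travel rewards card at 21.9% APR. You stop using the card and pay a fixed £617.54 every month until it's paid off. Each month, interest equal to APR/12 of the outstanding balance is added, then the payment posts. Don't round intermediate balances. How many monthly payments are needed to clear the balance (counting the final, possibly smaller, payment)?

Monthly rate r = 21.9%/12 = 1.825% = 0.01825.
Recurrence: B ← B·(1+r) − £617.54.
Month 1: interest £94.17; balance after payment £4,636.63.
Month 2: interest £84.62; balance after payment £4,103.71.
Closed form: n = −ln(1 − rB₀/P)/ln(1+r) = −ln(0.84751)/ln(1.01825) ≈ 9.149, so the balance reaches zero during payment 10.

10 months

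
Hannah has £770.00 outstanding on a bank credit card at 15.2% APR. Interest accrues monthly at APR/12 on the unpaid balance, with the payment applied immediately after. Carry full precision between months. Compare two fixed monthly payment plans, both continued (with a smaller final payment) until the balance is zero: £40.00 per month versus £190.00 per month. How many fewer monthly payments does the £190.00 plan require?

Monthly rate r = 15.2%/12 = 1.26667% = 0.0126667.
At £40.00/mo: n = ⌈−ln(1 − rB₀/P)/ln(1+r)⌉ = 23 payments (last £8.23); total interest = total paid − £770.00 = £118.23.
At £190.00/mo: 5 payments (last £35.64); total interest £25.64.
Payments saved = 23 − 5 = 18.

18 fewer payments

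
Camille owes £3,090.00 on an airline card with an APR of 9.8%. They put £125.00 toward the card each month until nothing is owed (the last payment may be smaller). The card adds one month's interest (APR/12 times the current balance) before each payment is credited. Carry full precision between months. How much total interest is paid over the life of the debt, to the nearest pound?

Monthly rate r = 9.8%/12 = 0.816667% = 0.00816667.
Payoff takes n = ⌈−ln(1 − rB₀/P)/ln(1+r)⌉ = ⌈27.724⌉ = 28 payments; the last is £90.65.
Total paid = 27·£125.00 + £90.65 = £3,465.65.
Total interest = total paid − principal = £3,465.65 − £3,090.00 = £375.65.

£376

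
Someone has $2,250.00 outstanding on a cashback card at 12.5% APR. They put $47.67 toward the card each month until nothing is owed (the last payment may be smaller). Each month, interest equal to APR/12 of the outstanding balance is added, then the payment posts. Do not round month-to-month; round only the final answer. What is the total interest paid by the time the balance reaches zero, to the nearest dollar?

Monthly rate r = 12.5%/12 = 1.04167% = 0.0104167.
Payoff takes n = ⌈−ln(1 − rB₀/P)/ln(1+r)⌉ = ⌈65.292⌉ = 66 payments; the last is $13.97.
Total paid = 65·$47.67 + $13.97 = $3,112.52.
Total interest = total paid − principal = $3,112.52 − $2,250.00 = $862.52.

$863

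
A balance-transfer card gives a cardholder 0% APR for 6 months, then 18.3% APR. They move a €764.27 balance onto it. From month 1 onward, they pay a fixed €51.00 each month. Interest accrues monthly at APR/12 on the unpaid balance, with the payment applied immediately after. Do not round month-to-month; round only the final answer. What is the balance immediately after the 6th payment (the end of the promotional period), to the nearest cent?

€458.27

Promo months 1–6 at r₀ = 0%/12 = 0; months 7+ at r₁ = 18.3%/12 = 0.01525.
After month 6 (no interest yet): B = €764.27 − 6·€51.00 = €458.27.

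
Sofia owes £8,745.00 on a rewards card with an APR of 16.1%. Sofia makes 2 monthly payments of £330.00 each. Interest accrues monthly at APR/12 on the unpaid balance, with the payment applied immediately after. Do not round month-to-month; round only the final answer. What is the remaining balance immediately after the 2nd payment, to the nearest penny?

£8,316.80

Monthly rate r = 16.1%/12 = 1.34167% = 0.0134167.
Each month: B ← B·(1+r) − £330.00.
Month 1: interest £117.33; balance after payment £8,532.33.
Month 2: interest £114.48; balance after payment £8,316.80.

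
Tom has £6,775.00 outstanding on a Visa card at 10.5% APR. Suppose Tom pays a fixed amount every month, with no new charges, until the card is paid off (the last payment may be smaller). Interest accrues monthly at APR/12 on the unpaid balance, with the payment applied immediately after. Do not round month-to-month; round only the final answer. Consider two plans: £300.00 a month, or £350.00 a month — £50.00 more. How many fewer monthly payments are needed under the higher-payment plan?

4 fewer payments

Monthly rate r = 10.5%/12 = 0.875% = 0.00875.
At £300.00/mo: n = ⌈−ln(1 − rB₀/P)/ln(1+r)⌉ = 26 payments (last £81.34); total interest = total paid − £6,775.00 = £806.34.
At £350.00/mo: 22 payments (last £105.82); total interest £680.82.
Payments saved = 26 − 22 = 4.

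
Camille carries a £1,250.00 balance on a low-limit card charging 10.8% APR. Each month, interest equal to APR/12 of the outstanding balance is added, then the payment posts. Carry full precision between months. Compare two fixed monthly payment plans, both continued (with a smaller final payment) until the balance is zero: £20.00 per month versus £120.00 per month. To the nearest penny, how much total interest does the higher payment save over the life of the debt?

£526.90

Monthly rate r = 10.8%/12 = 0.9% = 0.009.
At £20.00/mo: n = ⌈−ln(1 − rB₀/P)/ln(1+r)⌉ = 93 payments (last £5.34); total interest = total paid − £1,250.00 = £595.34.
At £120.00/mo: 11 payments (last £118.44); total interest £68.44.
Interest saved = £595.34 − £68.44 = £526.90.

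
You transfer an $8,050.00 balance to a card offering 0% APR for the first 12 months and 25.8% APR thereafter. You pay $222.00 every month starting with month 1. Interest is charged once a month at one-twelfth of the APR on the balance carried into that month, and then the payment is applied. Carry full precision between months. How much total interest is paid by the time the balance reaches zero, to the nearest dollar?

Promo months 1–12 at r₀ = 0%/12 = 0; months 13+ at r₁ = 25.8%/12 = 0.0215.
After month 12 (no interest yet): B = $8,050.00 − 12·$222.00 = $5,386.00.
Then at r₁ with $222.00/mo: n₂ = −ln(1 − r₁·B/P)/ln(1+r₁) ≈ 34.66 → 35 more payments.
Total paid = 46·$222.00 + $147.59 = $10,359.59; interest = $10,359.59 − $8,050.00 = $2,309.59.

$2,310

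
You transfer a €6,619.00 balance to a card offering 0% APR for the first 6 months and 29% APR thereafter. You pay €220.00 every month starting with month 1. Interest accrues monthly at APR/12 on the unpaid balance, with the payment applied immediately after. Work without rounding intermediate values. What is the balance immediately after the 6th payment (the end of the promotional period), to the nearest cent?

€5,299.00

Promo months 1–6 at r₀ = 0%/12 = 0; months 7+ at r₁ = 29%/12 = 0.0241667.
After month 6 (no interest yet): B = €6,619.00 − 6·€220.00 = €5,299.00.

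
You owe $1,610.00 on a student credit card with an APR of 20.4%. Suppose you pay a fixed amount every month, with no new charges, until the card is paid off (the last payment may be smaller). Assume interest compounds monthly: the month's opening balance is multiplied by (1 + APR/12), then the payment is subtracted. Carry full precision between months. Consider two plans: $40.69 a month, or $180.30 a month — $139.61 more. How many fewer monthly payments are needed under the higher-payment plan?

Monthly rate r = 20.4%/12 = 1.7% = 0.017.
At $40.69/mo: n = ⌈−ln(1 − rB₀/P)/ln(1+r)⌉ = 67 payments (last $10.07); total interest = total paid − $1,610.00 = $1,085.61.
At $180.30/mo: 10 payments (last $138.54); total interest $151.24.
Payments saved = 67 − 10 = 57.

57 fewer payments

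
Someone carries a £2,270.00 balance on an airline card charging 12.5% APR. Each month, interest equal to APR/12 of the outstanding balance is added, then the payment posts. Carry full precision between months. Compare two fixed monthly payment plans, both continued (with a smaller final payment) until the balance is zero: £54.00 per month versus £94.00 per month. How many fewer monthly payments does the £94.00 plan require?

28 fewer payments

Monthly rate r = 12.5%/12 = 1.04167% = 0.0104167.
At £54.00/mo: n = ⌈−ln(1 − rB₀/P)/ln(1+r)⌉ = 56 payments (last £31.84); total interest = total paid − £2,270.00 = £731.84.
At £94.00/mo: 28 payments (last £90.34); total interest £358.34.
Payments saved = 56 − 28 = 28.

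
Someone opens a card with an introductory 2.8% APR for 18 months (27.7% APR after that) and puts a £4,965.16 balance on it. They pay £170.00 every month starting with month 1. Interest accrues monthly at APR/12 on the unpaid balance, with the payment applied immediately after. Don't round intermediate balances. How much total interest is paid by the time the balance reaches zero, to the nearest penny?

Promo months 1–18 at r₀ = 2.8%/12 = 0.00233333; months 19+ at r₁ = 27.7%/12 = 0.0230833.
After month 18: iterate B ← B·(1+r₀) − £170.00 for 18 months → £2,056.43.
Then at r₁ with £170.00/mo: n₂ = −ln(1 − r₁·B/P)/ln(1+r₁) ≈ 14.35 → 15 more payments.
Total paid = 32·£170.00 + £59.62 = £5,499.62; interest = £5,499.62 − £4,965.16 = £534.46.

£534.46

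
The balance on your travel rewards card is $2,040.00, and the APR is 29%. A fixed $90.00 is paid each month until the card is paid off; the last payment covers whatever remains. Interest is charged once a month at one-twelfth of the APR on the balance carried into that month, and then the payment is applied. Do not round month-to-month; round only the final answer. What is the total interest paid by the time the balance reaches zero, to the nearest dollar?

$951

Monthly rate r = 29%/12 = 2.41667% = 0.0241667.
Payoff takes n = ⌈−ln(1 − rB₀/P)/ln(1+r)⌉ = ⌈33.233⌉ = 34 payments; the last is $21.17.
Total paid = 33·$90.00 + $21.17 = $2,991.17.
Total interest = total paid − principal = $2,991.17 − $2,040.00 = $951.17.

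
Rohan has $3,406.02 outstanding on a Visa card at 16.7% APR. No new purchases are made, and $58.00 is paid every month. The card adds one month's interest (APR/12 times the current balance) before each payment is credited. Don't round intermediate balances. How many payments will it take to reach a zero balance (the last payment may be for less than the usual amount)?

123 months

Monthly rate r = 16.7%/12 = 1.39167% = 0.0139167.
Recurrence: B ← B·(1+r) − $58.00.
Month 1: interest $47.40; balance after payment $3,395.42.
Month 2: interest $47.25; balance after payment $3,384.67.
Closed form: n = −ln(1 − rB₀/P)/ln(1+r) = −ln(0.18275)/ln(1.01392) ≈ 122.977, so the balance reaches zero during payment 123.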